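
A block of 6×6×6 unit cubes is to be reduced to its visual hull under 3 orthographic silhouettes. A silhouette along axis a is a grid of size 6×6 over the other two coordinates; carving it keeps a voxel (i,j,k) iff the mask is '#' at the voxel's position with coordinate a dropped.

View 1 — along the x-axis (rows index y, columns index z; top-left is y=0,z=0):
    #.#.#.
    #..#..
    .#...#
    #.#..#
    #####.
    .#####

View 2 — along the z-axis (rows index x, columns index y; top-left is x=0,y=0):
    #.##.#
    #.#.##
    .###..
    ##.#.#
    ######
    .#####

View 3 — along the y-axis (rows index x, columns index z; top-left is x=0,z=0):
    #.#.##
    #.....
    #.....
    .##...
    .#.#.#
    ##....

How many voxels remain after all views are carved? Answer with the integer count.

voxel count = 33

before carving: 216 voxels (6×6×6)
V1 x: intersect with YZ mask (20 set) -- 120 left
V2 z: intersect with XY mask (26 set) -- 85 left
V3 y: intersect with XZ mask (13 set) -- 33 left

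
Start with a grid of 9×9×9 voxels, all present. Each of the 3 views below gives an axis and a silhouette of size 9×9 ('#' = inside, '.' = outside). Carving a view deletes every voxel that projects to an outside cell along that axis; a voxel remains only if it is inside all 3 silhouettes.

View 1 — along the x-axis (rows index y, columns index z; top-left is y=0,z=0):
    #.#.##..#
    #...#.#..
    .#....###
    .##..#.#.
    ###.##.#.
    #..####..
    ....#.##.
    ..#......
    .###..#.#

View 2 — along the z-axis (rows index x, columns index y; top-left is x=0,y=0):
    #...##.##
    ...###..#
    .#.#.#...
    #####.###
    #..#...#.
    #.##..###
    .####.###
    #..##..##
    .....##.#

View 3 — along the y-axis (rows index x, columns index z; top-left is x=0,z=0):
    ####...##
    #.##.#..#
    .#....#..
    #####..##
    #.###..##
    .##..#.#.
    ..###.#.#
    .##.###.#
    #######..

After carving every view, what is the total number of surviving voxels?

voxel count = 112

initial block: 9^3 = 729
after view 1 [x-axis, 36 of 81 cells solid] → remaining = 324
after view 2 [z-axis, 44 of 81 cells solid] → remaining = 177
after view 3 [y-axis, 48 of 81 cells solid] → remaining = 112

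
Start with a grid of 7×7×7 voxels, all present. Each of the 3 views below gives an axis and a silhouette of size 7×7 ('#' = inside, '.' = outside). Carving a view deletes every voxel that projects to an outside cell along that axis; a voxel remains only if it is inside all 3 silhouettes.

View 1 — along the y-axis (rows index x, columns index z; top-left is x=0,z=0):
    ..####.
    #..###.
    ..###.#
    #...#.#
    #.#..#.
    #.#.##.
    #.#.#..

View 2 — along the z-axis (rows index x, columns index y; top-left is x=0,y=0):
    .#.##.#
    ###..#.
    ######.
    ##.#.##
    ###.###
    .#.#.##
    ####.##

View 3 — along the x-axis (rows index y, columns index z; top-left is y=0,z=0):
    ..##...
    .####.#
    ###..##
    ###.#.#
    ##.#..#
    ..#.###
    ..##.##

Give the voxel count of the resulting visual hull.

full grid |V| = 343
V1 y: intersect with XZ mask (25 set) -- 175 left
V2 z: intersect with XY mask (35 set) -- 123 left
V3 x: intersect with YZ mask (29 set) -- 71 left

voxel count = 71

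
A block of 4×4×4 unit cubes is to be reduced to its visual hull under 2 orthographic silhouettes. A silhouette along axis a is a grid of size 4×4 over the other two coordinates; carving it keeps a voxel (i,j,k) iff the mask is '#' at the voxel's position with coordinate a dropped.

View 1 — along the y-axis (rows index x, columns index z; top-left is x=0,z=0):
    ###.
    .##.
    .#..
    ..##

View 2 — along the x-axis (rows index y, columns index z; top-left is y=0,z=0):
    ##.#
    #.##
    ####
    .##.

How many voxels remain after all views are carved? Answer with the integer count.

voxel count = 24

full grid |V| = 64
[1] y-view keeps 8 columns → grid now 32
[2] x-view keeps 12 columns → grid now 24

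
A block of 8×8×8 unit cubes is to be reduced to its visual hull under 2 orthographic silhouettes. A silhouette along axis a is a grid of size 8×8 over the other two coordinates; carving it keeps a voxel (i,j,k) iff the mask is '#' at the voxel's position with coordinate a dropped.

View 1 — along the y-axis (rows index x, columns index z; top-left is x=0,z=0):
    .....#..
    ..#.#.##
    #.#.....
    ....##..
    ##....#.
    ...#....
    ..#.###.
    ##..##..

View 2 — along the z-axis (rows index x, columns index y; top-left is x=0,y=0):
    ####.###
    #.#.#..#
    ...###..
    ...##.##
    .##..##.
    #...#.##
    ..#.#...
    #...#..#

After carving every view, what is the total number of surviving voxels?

remaining voxels: 73

full grid |V| = 512
  1. axis=1 (XZ plane), |mask|=21  ⇒  voxels=168
  2. axis=2 (XY plane), |mask|=31  ⇒  voxels=73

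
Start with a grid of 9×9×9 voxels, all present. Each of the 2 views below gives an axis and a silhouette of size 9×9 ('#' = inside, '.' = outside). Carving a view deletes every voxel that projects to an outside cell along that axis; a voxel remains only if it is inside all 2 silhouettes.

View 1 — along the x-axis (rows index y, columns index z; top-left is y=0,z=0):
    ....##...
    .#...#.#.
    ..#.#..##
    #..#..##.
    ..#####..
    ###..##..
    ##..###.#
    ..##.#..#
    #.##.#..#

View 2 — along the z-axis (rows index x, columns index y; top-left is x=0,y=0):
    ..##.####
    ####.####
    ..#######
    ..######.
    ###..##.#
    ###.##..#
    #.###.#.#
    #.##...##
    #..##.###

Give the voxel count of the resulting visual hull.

remaining voxels: 242

initial block: 9^3 = 729
  1. axis=0 (YZ plane), |mask|=38  ⇒  voxels=342
  2. axis=2 (XY plane), |mask|=56  ⇒  voxels=242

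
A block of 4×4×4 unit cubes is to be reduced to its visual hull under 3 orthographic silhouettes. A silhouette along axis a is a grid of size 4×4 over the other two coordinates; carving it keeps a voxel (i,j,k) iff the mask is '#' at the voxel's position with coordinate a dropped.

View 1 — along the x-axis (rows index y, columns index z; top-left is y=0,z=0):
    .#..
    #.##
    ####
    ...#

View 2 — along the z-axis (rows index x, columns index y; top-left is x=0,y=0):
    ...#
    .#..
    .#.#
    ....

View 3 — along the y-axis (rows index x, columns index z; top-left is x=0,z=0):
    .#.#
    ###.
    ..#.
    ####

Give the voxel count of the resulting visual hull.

initial block: 4^3 = 64
carve view 1 (along x, YZ-mask fill 9/16): 36 voxels remain
carve view 2 (along z, XY-mask fill 4/16): 8 voxels remain
carve view 3 (along y, XZ-mask fill 10/16): 4 voxels remain

4 voxels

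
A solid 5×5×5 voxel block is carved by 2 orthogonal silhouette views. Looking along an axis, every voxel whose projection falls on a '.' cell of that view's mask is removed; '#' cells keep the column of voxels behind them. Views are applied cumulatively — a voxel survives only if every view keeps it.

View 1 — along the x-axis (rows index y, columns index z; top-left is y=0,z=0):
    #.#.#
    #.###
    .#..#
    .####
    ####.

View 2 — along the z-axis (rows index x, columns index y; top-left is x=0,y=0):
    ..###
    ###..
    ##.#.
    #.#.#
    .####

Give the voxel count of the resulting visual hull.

53 voxels

initial block: 5^3 = 125
  1. axis=0 (YZ plane), |mask|=17  ⇒  voxels=85
  2. axis=2 (XY plane), |mask|=16  ⇒  voxels=53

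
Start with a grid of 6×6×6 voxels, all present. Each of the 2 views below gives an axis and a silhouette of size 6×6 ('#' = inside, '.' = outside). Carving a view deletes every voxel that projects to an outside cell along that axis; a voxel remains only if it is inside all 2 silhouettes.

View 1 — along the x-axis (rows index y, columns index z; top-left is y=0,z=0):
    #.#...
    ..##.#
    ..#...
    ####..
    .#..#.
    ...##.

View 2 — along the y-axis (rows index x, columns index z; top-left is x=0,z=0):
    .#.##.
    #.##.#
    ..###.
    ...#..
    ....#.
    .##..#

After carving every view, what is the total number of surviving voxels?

start: 6×6×6 = 216 voxels
[1] x-view keeps 14 columns → grid now 84
[2] y-view keeps 15 columns → grid now 38

38 voxels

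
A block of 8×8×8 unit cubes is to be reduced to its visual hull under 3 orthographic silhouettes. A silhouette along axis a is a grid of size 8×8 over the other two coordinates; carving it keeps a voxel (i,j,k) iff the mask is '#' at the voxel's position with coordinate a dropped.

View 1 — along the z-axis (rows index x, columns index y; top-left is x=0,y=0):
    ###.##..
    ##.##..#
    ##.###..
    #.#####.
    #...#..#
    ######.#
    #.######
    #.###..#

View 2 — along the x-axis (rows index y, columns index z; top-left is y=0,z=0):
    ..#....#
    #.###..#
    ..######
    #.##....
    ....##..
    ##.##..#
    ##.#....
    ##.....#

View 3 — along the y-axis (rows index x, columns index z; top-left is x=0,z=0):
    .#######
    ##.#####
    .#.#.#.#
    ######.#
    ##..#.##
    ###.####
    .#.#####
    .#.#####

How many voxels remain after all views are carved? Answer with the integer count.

voxel count = 113

before carving: 512 voxels (8×8×8)
  1. axis=2 (XY plane), |mask|=43  ⇒  voxels=344
  2. axis=0 (YZ plane), |mask|=29  ⇒  voxels=146
  3. axis=1 (XZ plane), |mask|=49  ⇒  voxels=113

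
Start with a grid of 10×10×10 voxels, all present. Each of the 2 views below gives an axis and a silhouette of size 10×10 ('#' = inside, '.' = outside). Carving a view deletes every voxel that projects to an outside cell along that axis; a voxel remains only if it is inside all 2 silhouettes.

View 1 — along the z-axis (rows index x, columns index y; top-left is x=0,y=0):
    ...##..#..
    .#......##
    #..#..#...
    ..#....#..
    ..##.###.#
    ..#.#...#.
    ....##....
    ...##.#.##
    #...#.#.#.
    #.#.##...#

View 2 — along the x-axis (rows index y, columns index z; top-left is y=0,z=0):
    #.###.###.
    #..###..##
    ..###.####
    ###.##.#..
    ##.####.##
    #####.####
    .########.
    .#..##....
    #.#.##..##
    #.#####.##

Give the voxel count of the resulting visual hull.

voxel count = 251

full grid |V| = 1000
  1. axis=2 (XY plane), |mask|=36  ⇒  voxels=360
  2. axis=0 (YZ plane), |mask|=68  ⇒  voxels=251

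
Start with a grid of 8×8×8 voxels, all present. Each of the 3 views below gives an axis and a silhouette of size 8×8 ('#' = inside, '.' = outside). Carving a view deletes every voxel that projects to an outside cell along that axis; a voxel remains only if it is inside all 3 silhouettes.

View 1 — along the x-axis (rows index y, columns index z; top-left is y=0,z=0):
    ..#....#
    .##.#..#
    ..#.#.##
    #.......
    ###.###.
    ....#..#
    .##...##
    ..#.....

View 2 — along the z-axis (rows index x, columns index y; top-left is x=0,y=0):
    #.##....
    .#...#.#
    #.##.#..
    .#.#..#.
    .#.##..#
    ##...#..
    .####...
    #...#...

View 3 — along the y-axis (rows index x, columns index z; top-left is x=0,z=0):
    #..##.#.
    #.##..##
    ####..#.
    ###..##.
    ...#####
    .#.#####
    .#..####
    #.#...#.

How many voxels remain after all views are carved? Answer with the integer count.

remaining voxels: 42

before carving: 512 voxels (8×8×8)
after view 1 [x-axis, 24 of 64 cells solid] → remaining = 192
after view 2 [z-axis, 26 of 64 cells solid] → remaining = 75
after view 3 [y-axis, 38 of 64 cells solid] → remaining = 42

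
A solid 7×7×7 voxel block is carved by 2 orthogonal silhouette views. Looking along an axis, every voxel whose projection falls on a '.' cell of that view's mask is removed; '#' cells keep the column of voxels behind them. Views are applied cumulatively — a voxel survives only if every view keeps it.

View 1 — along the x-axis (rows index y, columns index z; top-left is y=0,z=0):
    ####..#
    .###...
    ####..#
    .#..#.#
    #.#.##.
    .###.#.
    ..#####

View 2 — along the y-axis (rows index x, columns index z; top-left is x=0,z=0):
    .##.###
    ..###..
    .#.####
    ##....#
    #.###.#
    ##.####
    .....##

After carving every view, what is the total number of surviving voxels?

before carving: 343 voxels (7×7×7)
after view 1 [x-axis, 29 of 49 cells solid] → remaining = 203
after view 2 [y-axis, 29 of 49 cells solid] → remaining = 118

voxel count = 118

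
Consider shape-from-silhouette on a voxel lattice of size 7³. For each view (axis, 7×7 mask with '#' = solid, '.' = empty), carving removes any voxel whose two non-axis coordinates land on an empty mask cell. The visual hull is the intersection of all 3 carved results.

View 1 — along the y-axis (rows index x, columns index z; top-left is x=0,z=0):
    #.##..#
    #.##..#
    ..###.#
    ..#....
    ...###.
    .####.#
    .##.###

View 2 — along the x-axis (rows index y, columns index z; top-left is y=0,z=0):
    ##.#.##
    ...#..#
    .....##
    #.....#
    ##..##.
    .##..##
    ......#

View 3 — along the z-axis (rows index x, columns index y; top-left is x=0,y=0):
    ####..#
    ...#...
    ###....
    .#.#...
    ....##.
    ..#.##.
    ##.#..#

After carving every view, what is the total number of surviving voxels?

full grid |V| = 343
  1. axis=1 (XZ plane), |mask|=26  ⇒  voxels=182
  2. axis=0 (YZ plane), |mask|=20  ⇒  voxels=70
  3. axis=2 (XY plane), |mask|=20  ⇒  voxels=31

remaining voxels: 31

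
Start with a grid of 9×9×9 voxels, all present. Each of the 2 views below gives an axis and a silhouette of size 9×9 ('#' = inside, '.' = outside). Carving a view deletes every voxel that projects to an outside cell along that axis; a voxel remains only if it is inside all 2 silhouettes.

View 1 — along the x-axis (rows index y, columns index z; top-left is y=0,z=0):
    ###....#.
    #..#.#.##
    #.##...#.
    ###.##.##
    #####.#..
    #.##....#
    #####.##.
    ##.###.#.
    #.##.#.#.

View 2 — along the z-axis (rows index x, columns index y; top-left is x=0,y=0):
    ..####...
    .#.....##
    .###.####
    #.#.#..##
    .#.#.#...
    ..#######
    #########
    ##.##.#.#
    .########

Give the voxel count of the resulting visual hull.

|visual hull| = 281

before carving: 729 voxels (9×9×9)
after view 1 [x-axis, 48 of 81 cells solid] → remaining = 432
after view 2 [z-axis, 52 of 81 cells solid] → remaining = 281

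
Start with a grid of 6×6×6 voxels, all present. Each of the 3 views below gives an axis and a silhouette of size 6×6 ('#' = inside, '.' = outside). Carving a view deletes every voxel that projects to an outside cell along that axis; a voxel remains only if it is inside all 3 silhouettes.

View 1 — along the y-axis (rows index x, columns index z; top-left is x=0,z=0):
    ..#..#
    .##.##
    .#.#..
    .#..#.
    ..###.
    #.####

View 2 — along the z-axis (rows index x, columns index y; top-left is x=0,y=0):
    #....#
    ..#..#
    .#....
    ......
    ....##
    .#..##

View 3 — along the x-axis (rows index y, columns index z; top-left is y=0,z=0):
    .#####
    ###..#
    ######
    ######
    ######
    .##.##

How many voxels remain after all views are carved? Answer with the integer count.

full grid |V| = 216
step 1: project along y, AND mask (18/36) → |grid| = 108
step 2: project along z, AND mask (10/36) → |grid| = 35
step 3: project along x, AND mask (31/36) → |grid| = 29

|visual hull| = 29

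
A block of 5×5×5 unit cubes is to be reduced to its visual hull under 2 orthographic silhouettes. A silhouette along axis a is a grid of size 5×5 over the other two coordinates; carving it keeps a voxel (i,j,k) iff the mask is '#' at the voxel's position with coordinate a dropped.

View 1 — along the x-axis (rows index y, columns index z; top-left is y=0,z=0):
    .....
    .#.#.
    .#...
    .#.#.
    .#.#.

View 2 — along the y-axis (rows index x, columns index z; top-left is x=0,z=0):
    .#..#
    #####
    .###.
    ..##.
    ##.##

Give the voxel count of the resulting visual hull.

initial block: 5^3 = 125
after view 1 [x-axis, 7 of 25 cells solid] → remaining = 35
after view 2 [y-axis, 16 of 25 cells solid] → remaining = 28

|visual hull| = 28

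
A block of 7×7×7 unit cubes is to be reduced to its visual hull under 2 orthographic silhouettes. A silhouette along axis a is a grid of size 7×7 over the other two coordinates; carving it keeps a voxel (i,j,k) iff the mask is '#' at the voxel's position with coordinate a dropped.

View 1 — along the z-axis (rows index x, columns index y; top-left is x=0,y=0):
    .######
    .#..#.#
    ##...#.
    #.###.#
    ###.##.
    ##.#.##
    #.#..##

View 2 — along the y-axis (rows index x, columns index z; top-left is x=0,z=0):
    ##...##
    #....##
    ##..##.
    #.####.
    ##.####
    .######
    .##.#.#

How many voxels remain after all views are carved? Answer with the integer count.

remaining voxels: 146

start: 7×7×7 = 343 voxels
step 1: project along z, AND mask (31/49) → |grid| = 217
step 2: project along y, AND mask (32/49) → |grid| = 146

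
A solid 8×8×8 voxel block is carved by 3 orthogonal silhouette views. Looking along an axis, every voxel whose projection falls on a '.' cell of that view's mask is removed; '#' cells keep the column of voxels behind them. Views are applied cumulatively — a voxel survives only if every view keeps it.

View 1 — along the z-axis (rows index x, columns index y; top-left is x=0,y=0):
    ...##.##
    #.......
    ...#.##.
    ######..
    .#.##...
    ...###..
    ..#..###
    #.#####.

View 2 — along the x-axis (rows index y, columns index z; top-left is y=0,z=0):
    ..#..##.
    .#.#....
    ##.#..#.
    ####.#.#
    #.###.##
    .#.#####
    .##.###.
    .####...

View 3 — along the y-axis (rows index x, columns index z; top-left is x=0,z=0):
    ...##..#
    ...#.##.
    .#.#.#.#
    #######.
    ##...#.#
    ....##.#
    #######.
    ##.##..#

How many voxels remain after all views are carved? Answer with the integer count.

voxel count = 93

full grid |V| = 512
  1. axis=2 (XY plane), |mask|=30  ⇒  voxels=240
  2. axis=0 (YZ plane), |mask|=36  ⇒  voxels=149
  3. axis=1 (XZ plane), |mask|=36  ⇒  voxels=93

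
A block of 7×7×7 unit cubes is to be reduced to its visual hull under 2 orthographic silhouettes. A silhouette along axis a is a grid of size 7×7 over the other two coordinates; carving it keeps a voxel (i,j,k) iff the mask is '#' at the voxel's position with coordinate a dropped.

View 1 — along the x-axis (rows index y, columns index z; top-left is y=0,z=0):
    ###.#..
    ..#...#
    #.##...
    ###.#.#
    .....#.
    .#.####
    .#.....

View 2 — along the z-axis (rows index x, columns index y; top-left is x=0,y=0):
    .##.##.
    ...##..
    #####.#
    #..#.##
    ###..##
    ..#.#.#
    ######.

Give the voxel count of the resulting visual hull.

88 voxels

initial block: 7^3 = 343
  1. axis=0 (YZ plane), |mask|=21  ⇒  voxels=147
  2. axis=2 (XY plane), |mask|=30  ⇒  voxels=88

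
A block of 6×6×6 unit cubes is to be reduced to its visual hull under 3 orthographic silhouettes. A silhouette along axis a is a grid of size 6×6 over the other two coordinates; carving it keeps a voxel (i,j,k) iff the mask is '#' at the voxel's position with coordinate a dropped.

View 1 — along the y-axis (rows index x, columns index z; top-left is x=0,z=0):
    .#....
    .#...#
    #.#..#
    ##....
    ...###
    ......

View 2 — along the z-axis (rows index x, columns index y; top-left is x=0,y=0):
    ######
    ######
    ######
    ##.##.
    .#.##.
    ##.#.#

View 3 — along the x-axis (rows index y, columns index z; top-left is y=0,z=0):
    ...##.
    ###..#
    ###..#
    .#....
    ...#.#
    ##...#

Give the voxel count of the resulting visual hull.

before carving: 216 voxels (6×6×6)
  1. axis=1 (XZ plane), |mask|=11  ⇒  voxels=66
  2. axis=2 (XY plane), |mask|=29  ⇒  voxels=53
  3. axis=0 (YZ plane), |mask|=16  ⇒  voxels=27

voxel count = 27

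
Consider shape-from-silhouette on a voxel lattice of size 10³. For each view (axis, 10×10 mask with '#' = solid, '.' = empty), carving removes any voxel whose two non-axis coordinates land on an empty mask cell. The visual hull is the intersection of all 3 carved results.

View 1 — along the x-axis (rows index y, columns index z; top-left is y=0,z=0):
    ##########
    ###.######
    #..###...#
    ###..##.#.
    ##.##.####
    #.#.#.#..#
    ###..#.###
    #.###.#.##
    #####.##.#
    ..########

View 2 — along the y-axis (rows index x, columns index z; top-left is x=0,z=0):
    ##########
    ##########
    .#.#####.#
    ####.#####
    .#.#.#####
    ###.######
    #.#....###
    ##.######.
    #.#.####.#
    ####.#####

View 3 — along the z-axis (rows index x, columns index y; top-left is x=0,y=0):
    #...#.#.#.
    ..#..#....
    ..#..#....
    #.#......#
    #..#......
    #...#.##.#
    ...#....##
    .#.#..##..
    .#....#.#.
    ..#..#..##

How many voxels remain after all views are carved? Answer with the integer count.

initial block: 10^3 = 1000
[1] x-view keeps 73 columns → grid now 730
[2] y-view keeps 81 columns → grid now 589
[3] z-view keeps 32 columns → grid now 190

190 voxels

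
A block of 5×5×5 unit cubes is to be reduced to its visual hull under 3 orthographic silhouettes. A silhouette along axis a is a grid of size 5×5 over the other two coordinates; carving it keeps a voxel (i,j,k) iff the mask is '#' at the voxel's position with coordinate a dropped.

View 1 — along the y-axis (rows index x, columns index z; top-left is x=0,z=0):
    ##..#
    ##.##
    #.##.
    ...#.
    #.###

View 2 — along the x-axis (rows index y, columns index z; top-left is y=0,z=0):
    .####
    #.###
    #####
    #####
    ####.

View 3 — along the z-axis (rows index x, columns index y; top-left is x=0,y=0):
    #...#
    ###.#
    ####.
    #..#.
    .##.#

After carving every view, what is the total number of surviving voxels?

remaining voxels: 41

before carving: 125 voxels (5×5×5)
V1 y: intersect with XZ mask (15 set) -- 75 left
V2 x: intersect with YZ mask (22 set) -- 66 left
V3 z: intersect with XY mask (15 set) -- 41 left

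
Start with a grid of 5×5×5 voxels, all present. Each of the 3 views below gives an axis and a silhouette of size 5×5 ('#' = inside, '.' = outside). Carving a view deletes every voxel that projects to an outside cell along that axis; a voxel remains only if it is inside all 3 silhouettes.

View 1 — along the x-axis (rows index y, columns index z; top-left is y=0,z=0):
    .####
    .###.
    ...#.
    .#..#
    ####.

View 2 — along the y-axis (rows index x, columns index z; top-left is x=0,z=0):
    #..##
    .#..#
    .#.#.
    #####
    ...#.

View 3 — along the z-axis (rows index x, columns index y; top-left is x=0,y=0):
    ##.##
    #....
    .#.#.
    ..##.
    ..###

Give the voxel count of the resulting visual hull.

16 voxels

full grid |V| = 125
step 1: project along x, AND mask (14/25) → |grid| = 70
step 2: project along y, AND mask (13/25) → |grid| = 39
step 3: project along z, AND mask (12/25) → |grid| = 16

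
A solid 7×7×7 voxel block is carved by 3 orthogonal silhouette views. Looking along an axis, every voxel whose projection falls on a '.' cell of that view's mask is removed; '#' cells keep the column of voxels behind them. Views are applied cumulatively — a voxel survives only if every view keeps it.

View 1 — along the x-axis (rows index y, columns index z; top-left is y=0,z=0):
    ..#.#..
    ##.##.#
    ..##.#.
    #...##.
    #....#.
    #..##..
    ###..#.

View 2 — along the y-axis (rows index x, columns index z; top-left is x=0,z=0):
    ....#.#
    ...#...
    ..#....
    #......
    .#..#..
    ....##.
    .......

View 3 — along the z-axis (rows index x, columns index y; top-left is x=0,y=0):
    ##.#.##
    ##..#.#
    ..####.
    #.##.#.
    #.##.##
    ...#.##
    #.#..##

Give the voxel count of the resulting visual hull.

17 voxels

before carving: 343 voxels (7×7×7)
  1. axis=0 (YZ plane), |mask|=22  ⇒  voxels=154
  2. axis=1 (XZ plane), |mask|=9  ⇒  voxels=30
  3. axis=2 (XY plane), |mask|=29  ⇒  voxels=17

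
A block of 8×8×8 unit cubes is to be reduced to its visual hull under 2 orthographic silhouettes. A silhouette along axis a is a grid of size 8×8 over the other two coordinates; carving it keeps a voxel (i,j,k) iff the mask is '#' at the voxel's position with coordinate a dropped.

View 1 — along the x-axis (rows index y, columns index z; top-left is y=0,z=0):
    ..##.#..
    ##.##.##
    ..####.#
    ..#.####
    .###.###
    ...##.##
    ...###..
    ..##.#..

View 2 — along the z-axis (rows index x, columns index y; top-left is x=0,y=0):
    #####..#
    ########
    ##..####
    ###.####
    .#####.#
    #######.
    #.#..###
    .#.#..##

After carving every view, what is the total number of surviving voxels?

start: 8×8×8 = 512 voxels
V1 x: intersect with YZ mask (35 set) -- 280 left
V2 z: intersect with XY mask (49 set) -- 214 left

remaining voxels: 214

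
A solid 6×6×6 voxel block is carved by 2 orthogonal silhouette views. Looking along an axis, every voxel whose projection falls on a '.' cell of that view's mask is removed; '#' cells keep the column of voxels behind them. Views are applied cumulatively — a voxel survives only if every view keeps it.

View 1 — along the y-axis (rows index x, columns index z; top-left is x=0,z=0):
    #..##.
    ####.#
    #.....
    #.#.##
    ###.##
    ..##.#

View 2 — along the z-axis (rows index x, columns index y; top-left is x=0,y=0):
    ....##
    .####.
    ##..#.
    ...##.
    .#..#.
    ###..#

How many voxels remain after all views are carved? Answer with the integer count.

remaining voxels: 59

full grid |V| = 216
carve view 1 (along y, XZ-mask fill 21/36): 126 voxels remain
carve view 2 (along z, XY-mask fill 17/36): 59 voxels remain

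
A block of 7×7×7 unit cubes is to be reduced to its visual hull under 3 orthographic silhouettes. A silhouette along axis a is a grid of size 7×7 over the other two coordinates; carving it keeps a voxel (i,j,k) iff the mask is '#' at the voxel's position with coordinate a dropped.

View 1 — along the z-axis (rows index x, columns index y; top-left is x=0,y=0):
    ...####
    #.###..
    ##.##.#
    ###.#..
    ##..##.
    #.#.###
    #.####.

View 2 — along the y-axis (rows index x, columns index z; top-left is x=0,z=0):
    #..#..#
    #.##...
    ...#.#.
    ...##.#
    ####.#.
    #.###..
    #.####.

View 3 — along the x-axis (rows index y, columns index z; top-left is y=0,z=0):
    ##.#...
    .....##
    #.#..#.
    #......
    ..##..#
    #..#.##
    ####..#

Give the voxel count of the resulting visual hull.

start: 7×7×7 = 343 voxels
step 1: project along z, AND mask (31/49) → |grid| = 217
step 2: project along y, AND mask (25/49) → |grid| = 111
step 3: project along x, AND mask (21/49) → |grid| = 55

|visual hull| = 55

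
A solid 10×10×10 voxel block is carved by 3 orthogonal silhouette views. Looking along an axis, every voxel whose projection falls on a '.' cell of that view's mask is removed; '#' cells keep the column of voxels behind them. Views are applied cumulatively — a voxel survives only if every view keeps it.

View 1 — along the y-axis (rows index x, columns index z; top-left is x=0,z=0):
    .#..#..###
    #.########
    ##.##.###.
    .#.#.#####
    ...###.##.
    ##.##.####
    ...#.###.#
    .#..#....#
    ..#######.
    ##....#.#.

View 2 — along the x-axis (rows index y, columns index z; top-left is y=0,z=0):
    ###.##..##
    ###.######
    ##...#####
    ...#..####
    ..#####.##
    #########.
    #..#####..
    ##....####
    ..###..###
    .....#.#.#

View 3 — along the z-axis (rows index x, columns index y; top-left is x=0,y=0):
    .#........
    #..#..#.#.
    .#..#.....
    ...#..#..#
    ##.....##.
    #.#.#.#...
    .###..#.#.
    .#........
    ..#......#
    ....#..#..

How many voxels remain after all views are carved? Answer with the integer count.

|visual hull| = 118

initial block: 10^3 = 1000
  1. axis=1 (XZ plane), |mask|=60  ⇒  voxels=600
  2. axis=0 (YZ plane), |mask|=65  ⇒  voxels=401
  3. axis=2 (XY plane), |mask|=28  ⇒  voxels=118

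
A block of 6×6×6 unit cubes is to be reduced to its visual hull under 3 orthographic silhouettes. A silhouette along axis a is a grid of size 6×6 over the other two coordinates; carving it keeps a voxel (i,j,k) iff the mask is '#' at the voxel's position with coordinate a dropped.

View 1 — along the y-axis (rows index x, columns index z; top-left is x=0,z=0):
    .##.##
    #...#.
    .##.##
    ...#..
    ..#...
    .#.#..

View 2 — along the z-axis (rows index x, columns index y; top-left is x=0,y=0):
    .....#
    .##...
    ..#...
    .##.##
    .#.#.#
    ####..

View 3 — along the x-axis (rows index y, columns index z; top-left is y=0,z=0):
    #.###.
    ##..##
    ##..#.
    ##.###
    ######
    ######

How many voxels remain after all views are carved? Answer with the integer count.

full grid |V| = 216
  1. axis=1 (XZ plane), |mask|=14  ⇒  voxels=84
  2. axis=2 (XY plane), |mask|=15  ⇒  voxels=27
  3. axis=0 (YZ plane), |mask|=28  ⇒  voxels=18

remaining voxels: 18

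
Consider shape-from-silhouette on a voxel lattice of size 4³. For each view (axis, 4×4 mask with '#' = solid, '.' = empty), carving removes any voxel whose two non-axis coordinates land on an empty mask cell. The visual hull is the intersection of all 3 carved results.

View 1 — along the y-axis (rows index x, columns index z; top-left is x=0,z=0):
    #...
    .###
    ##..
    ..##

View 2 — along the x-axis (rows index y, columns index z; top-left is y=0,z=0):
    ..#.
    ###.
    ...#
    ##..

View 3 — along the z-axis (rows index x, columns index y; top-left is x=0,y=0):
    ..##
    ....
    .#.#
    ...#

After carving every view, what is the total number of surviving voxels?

before carving: 64 voxels (4×4×4)
[1] y-view keeps 8 columns → grid now 32
[2] x-view keeps 7 columns → grid now 14
[3] z-view keeps 5 columns → grid now 5

voxel count = 5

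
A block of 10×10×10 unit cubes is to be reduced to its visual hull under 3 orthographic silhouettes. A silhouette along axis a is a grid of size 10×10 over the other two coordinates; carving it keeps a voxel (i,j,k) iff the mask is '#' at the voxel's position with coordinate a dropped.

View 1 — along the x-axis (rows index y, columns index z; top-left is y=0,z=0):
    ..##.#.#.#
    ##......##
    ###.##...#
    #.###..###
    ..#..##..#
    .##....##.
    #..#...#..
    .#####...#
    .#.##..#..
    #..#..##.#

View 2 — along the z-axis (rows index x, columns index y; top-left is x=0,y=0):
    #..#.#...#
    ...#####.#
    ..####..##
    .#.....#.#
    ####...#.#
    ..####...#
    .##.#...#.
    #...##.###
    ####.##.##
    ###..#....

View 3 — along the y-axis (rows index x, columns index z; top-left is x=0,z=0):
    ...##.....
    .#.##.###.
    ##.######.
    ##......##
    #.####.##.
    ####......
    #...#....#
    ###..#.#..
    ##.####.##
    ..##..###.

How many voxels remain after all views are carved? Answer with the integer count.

before carving: 1000 voxels (10×10×10)
[1] x-view keeps 48 columns → grid now 480
[2] z-view keeps 52 columns → grid now 257
[3] y-view keeps 52 columns → grid now 142

142 voxels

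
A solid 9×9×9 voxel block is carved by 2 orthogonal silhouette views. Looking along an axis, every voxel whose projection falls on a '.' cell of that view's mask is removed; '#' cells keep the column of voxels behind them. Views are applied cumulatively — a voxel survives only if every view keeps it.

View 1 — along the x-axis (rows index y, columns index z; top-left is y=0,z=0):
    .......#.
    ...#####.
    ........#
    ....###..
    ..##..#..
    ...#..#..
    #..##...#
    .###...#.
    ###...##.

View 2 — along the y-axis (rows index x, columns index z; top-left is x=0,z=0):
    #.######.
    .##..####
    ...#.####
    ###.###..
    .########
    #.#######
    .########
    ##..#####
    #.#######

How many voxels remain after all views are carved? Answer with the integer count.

start: 9×9×9 = 729 voxels
step 1: project along x, AND mask (28/81) → |grid| = 252
step 2: project along y, AND mask (63/81) → |grid| = 201

remaining voxels: 201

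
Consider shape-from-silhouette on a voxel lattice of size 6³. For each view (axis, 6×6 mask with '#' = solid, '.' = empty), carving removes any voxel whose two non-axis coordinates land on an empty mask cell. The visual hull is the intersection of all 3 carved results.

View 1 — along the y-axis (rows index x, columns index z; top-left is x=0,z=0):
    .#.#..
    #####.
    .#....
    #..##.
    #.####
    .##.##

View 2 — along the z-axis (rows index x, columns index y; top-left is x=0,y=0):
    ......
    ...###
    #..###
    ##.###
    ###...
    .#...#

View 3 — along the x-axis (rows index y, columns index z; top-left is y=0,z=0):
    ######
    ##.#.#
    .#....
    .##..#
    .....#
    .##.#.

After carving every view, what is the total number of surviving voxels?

voxel count = 27

before carving: 216 voxels (6×6×6)
V1 y: intersect with XZ mask (20 set) -- 120 left
V2 z: intersect with XY mask (17 set) -- 57 left
V3 x: intersect with YZ mask (18 set) -- 27 left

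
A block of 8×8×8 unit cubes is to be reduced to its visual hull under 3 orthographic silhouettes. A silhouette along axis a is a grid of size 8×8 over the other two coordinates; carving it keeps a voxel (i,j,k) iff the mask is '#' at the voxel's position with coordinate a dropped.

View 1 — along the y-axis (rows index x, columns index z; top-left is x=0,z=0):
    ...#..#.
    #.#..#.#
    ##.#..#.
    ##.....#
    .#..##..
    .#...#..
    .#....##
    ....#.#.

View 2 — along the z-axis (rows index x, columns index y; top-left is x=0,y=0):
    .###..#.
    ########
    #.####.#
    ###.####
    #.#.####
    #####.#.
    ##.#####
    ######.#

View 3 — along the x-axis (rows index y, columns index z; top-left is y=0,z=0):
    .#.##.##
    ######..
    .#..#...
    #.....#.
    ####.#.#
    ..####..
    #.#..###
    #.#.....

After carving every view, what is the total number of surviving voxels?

initial block: 8^3 = 512
[1] y-view keeps 23 columns → grid now 184
[2] z-view keeps 51 columns → grid now 150
[3] x-view keeps 32 columns → grid now 73

|visual hull| = 73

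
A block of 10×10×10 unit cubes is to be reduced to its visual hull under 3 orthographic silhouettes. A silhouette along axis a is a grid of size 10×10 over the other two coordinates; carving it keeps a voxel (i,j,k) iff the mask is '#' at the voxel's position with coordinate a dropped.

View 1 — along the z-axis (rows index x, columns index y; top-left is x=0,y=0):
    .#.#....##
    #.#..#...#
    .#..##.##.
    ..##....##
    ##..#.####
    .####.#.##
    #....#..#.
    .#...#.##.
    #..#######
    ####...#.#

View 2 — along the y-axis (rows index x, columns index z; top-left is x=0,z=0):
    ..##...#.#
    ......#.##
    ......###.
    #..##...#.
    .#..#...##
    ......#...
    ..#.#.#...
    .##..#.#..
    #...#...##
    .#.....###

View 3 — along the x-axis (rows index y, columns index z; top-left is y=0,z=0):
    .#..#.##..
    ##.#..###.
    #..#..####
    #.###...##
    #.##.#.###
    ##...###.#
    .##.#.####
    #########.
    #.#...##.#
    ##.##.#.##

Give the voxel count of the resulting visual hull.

initial block: 10^3 = 1000
  1. axis=2 (XY plane), |mask|=52  ⇒  voxels=520
  2. axis=1 (XZ plane), |mask|=34  ⇒  voxels=175
  3. axis=0 (YZ plane), |mask|=63  ⇒  voxels=120

|visual hull| = 120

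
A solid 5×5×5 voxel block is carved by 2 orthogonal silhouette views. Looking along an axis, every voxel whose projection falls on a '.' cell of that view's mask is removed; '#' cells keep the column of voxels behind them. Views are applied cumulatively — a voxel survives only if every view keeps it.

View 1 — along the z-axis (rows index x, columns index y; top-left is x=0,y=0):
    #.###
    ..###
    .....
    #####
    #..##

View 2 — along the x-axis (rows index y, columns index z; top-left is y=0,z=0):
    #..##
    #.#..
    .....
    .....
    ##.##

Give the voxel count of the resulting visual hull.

before carving: 125 voxels (5×5×5)
after view 1 [z-axis, 15 of 25 cells solid] → remaining = 75
after view 2 [x-axis, 9 of 25 cells solid] → remaining = 27

voxel count = 27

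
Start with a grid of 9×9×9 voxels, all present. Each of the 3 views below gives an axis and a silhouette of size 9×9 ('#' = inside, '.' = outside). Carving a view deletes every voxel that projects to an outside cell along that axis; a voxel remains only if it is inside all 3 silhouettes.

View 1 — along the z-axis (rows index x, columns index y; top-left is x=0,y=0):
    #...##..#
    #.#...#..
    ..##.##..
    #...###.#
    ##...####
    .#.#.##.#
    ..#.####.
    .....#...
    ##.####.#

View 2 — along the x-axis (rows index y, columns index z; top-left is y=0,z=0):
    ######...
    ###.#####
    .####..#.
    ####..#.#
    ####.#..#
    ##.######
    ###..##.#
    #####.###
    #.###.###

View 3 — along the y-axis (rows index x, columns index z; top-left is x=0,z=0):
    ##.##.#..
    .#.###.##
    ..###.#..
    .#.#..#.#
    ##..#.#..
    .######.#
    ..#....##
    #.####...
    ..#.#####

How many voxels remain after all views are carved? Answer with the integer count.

before carving: 729 voxels (9×9×9)
after view 1 [z-axis, 40 of 81 cells solid] → remaining = 360
after view 2 [x-axis, 60 of 81 cells solid] → remaining = 268
after view 3 [y-axis, 44 of 81 cells solid] → remaining = 145

voxel count = 145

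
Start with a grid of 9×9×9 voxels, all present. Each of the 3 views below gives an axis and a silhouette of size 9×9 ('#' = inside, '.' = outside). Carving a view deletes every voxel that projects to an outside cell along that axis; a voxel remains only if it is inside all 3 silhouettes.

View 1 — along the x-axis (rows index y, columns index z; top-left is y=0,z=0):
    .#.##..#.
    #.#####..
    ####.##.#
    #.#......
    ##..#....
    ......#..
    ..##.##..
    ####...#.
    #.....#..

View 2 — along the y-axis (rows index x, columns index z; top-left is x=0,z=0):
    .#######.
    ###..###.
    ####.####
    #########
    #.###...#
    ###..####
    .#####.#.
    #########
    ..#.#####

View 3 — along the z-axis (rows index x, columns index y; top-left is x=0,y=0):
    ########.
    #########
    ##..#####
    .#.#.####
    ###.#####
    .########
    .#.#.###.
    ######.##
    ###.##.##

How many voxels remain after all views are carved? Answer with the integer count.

initial block: 9^3 = 729
step 1: project along x, AND mask (34/81) → |grid| = 306
step 2: project along y, AND mask (63/81) → |grid| = 238
step 3: project along z, AND mask (66/81) → |grid| = 192

|visual hull| = 192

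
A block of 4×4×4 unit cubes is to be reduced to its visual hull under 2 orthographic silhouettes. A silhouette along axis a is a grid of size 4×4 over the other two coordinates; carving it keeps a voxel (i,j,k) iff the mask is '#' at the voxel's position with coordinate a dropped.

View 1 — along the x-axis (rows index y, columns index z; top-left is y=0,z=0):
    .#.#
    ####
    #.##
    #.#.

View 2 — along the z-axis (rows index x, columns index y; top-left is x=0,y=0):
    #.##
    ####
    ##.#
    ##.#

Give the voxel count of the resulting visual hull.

|visual hull| = 34

initial block: 4^3 = 64
carve view 1 (along x, YZ-mask fill 11/16): 44 voxels remain
carve view 2 (along z, XY-mask fill 13/16): 34 voxels remain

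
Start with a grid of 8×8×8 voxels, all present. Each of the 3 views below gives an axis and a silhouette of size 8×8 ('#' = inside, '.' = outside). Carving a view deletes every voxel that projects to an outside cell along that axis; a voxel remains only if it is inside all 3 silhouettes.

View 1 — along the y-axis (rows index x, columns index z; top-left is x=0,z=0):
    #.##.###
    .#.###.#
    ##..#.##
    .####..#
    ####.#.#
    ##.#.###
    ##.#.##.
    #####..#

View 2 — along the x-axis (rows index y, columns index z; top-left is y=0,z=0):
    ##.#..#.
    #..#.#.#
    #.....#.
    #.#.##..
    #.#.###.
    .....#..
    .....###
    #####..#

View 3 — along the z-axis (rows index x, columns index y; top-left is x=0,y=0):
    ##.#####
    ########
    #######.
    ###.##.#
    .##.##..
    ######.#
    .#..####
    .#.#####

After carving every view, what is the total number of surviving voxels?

full grid |V| = 512
[1] y-view keeps 44 columns → grid now 352
[2] x-view keeps 29 columns → grid now 157
[3] z-view keeps 50 columns → grid now 120

voxel count = 120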